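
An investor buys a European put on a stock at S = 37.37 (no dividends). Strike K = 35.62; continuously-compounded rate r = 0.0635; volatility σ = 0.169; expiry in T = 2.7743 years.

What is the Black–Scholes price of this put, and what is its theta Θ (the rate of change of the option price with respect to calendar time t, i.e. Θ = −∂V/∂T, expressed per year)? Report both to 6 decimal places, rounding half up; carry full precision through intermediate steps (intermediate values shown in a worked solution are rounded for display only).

price = 1.131369
Θ = -0.001953

σ√T = 0.169·√2.7743 = 0.281490
d₁ = (ln(S/K) + (r+σ²/2)T) / (σ√T) = (ln(37.37/35.62) + (0.0635+0.169²/2)·2.7743) / 0.281490 = (0.047961 + 0.215786) / 0.281490 = 0.936968
d₂ = d₁ − σ√T = 0.936968 − 0.281490 = 0.655478
e^{−rT} = e^{−0.0635·2.7743} = 0.838477
N(−d₁) = 0.174387,  N(−d₂) = 0.256080
Put price V = K·e^{−rT}·N(−d₂) − S·N(−d₁) = 7.648230 − 6.516861 = 1.131369
φ(d₁) = (1/√(2π))·e^{−d₁²/2} = 0.257202
Θ = −S·φ(d₁)·σ/(2√T) + r·K·e^{−rT}·N(−d₂) = −0.487616 + 0.485663 = -0.001953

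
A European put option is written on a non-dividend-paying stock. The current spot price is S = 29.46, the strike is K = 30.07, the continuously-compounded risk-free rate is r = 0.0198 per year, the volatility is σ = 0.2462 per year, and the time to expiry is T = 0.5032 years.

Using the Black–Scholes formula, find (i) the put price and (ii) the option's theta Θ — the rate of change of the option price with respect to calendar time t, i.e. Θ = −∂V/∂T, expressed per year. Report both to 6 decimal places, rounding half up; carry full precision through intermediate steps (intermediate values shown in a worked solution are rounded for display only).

price = 2.220512
Θ = -1.709455

σ√T = 0.2462·√0.5032 = 0.174646
d₁ = (ln(S/K) + (r+σ²/2)T) / (σ√T) = (ln(29.46/30.07) + (0.0198+0.2462²/2)·0.5032) / 0.174646 = (-0.020495 + 0.025214) / 0.174646 = 0.027022
d₂ = d₁ − σ√T = 0.027022 − 0.174646 = -0.147623
e^{−rT} = e^{−0.0198·0.5032} = 0.990086
N(−d₁) = 0.489221,  N(−d₂) = 0.558680
Put price V = K·e^{−rT}·N(−d₂) − S·N(−d₁) = 16.632959 − 14.412448 = 2.220512
φ(d₁) = (1/√(2π))·e^{−d₁²/2} = 0.398797
Θ = −S·φ(d₁)·σ/(2√T) + r·K·e^{−rT}·N(−d₂) = −2.038788 + 0.329333 = -1.709455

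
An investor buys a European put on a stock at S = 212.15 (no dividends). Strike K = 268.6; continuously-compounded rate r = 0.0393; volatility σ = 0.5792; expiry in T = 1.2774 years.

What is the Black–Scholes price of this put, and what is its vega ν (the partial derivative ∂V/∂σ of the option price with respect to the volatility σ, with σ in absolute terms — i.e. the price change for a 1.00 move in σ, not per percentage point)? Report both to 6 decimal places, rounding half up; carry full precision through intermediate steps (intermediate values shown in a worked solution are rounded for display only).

price = 83.940293
ν = 95.566099

σ√T = 0.5792·√1.2774 = 0.654624
d₁ = (ln(S/K) + (r+σ²/2)T) / (σ√T) = (ln(212.15/268.6) + (0.0393+0.5792²/2)·1.2774) / 0.654624 = (-0.235930 + 0.264468) / 0.654624 = 0.043595
d₂ = d₁ − σ√T = 0.043595 − 0.654624 = -0.611029
e^{−rT} = e^{−0.0393·1.2774} = 0.951037
N(−d₁) = 0.482614,  N(−d₂) = 0.729410
Put price V = K·e^{−rT}·N(−d₂) − S·N(−d₁) = 186.326753 − 102.386461 = 83.940293
φ(d₁) = (1/√(2π))·e^{−d₁²/2} = 0.398563
ν = S·φ(d₁)·√T = 95.566099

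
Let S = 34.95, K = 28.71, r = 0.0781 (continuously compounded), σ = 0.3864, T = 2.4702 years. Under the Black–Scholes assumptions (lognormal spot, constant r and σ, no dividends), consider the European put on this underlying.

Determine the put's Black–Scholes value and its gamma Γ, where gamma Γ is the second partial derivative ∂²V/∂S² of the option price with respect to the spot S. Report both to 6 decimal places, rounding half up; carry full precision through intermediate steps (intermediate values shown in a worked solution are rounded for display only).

price = 2.683780
Γ = 0.012025

σ√T = 0.3864·√2.4702 = 0.607300
d₁ = (ln(S/K) + (r+σ²/2)T) / (σ√T) = (ln(34.95/28.71) + (0.0781+0.3864²/2)·2.4702) / 0.607300 = (0.196673 + 0.377329) / 0.607300 = 0.945171
d₂ = d₁ − σ√T = 0.945171 − 0.607300 = 0.337871
e^{−rT} = e^{−0.0781·2.4702} = 0.824546
N(−d₁) = 0.172286,  N(−d₂) = 0.367730
Put price V = K·e^{−rT}·N(−d₂) − S·N(−d₁) = 8.705170 − 6.021389 = 2.683780
φ(d₁) = (1/√(2π))·e^{−d₁²/2} = 0.255224
Γ = φ(d₁) / (S·σ·√T) = 0.012025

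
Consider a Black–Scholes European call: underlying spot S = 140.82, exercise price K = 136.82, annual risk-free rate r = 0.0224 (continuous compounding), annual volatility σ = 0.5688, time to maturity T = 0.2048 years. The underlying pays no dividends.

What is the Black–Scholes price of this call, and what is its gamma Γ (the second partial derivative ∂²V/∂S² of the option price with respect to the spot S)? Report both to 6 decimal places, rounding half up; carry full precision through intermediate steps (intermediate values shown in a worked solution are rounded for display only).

σ√T = 0.5688·√0.2048 = 0.257409
d₁ = (ln(S/K) + (r+σ²/2)T) / (σ√T) = (ln(140.82/136.82) + (0.0224+0.5688²/2)·0.2048) / 0.257409 = (0.028816 + 0.037717) / 0.257409 = 0.258474
d₂ = d₁ − σ√T = 0.258474 − 0.257409 = 0.001064
e^{−rT} = e^{−0.0224·0.2048} = 0.995423
N(d₁) = 0.601979,  N(d₂) = 0.500425
Call price V = S·N(d₁) − K·e^{−rT}·N(d₂) = 84.770739 − 68.154718 = 16.616021
φ(d₁) = (1/√(2π))·e^{−d₁²/2} = 0.385836
Γ = φ(d₁) / (S·σ·√T) = 0.010644

price = 16.616021
Γ = 0.010644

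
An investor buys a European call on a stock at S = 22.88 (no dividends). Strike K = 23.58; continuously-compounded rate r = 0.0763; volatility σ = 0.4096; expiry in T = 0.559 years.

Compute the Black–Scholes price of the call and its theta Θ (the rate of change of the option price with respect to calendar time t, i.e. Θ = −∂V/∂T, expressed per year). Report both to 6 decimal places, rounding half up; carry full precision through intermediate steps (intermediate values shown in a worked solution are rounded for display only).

σ√T = 0.4096·√0.559 = 0.306243
d₁ = (ln(S/K) + (r+σ²/2)T) / (σ√T) = (ln(22.88/23.58) + (0.0763+0.4096²/2)·0.559) / 0.306243 = (-0.030136 + 0.089544) / 0.306243 = 0.193991
d₂ = d₁ − σ√T = 0.193991 − 0.306243 = -0.112252
e^{−rT} = e^{−0.0763·0.559} = 0.958245
N(d₁) = 0.576908,  N(d₂) = 0.455312
Call price V = S·N(d₁) − K·e^{−rT}·N(d₂) = 13.199666 − 10.287961 = 2.911704
φ(d₁) = (1/√(2π))·e^{−d₁²/2} = 0.391506
Θ = −S·φ(d₁)·σ/(2√T) − r·K·e^{−rT}·N(d₂) = −2.453682 − 0.784971 = -3.238654

price = 2.911704
Θ = -3.238654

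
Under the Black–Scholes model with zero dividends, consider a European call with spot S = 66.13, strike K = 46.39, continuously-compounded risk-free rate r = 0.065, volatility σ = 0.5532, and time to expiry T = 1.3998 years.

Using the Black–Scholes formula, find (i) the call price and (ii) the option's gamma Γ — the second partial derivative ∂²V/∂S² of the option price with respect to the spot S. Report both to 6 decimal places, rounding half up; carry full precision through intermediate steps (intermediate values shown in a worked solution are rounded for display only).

σ√T = 0.5532·√1.3998 = 0.654508
d₁ = (ln(S/K) + (r+σ²/2)T) / (σ√T) = (ln(66.13/46.39) + (0.065+0.5532²/2)·1.3998) / 0.654508 = (0.354539 + 0.305178) / 0.654508 = 1.007957
d₂ = d₁ − σ√T = 1.007957 − 0.654508 = 0.353449
e^{−rT} = e^{−0.065·1.3998} = 0.913030
N(d₁) = 0.843262,  N(d₂) = 0.638124
Call price V = S·N(d₁) − K·e^{−rT}·N(d₂) = 55.764944 − 27.028020 = 28.736923
φ(d₁) = (1/√(2π))·e^{−d₁²/2} = 0.240045
Γ = φ(d₁) / (S·σ·√T) = 0.005546

price = 28.736923
Γ = 0.005546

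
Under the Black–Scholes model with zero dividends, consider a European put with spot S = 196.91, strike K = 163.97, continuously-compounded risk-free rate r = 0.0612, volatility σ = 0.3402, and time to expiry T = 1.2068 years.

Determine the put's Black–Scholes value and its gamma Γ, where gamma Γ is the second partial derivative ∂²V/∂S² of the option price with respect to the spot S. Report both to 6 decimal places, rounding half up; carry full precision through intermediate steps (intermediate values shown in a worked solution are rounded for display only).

σ√T = 0.3402·√1.2068 = 0.373725
d₁ = (ln(S/K) + (r+σ²/2)T) / (σ√T) = (ln(196.91/163.97) + (0.0612+0.3402²/2)·1.2068) / 0.373725 = (0.183063 + 0.143691) / 0.373725 = 0.874319
d₂ = d₁ − σ√T = 0.874319 − 0.373725 = 0.500594
e^{−rT} = e^{−0.0612·1.2068} = 0.928805
N(−d₁) = 0.190972,  N(−d₂) = 0.308329
Put price V = K·e^{−rT}·N(−d₂) − S·N(−d₁) = 46.957264 − 37.604373 = 9.352891
φ(d₁) = (1/√(2π))·e^{−d₁²/2} = 0.272217
Γ = φ(d₁) / (S·σ·√T) = 0.003699

price = 9.352891
Γ = 0.003699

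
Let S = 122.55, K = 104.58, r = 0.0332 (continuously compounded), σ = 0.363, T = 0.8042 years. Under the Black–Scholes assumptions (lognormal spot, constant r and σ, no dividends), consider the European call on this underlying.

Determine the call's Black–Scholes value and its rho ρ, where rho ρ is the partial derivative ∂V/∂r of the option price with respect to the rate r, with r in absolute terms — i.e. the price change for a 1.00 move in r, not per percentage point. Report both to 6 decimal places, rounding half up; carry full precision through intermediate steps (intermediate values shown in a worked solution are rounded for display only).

σ√T = 0.363·√0.8042 = 0.325528
d₁ = (ln(S/K) + (r+σ²/2)T) / (σ√T) = (ln(122.55/104.58) + (0.0332+0.363²/2)·0.8042) / 0.325528 = (0.158567 + 0.079684) / 0.325528 = 0.731889
d₂ = d₁ − σ√T = 0.731889 − 0.325528 = 0.406361
e^{−rT} = e^{−0.0332·0.8042} = 0.973654
N(d₁) = 0.767882,  N(d₂) = 0.657761
Call price V = S·N(d₁) − K·e^{−rT}·N(d₂) = 94.103920 − 66.976352 = 27.127567
ρ = K·T·e^{−rT}·N(d₂) = 53.862383

price = 27.127567
ρ = 53.862383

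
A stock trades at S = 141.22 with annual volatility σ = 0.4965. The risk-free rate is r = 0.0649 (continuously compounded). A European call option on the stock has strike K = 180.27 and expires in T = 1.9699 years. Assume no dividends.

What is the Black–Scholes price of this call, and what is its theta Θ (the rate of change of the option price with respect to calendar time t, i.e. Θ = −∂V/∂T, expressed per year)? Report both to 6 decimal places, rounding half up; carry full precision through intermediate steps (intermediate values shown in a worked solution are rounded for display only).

price = 32.688749
Θ = -12.923305

σ√T = 0.4965·√1.9699 = 0.696853
d₁ = (ln(S/K) + (r+σ²/2)T) / (σ√T) = (ln(141.22/180.27) + (0.0649+0.4965²/2)·1.9699) / 0.696853 = (-0.244137 + 0.370649) / 0.696853 = 0.181548
d₂ = d₁ − σ√T = 0.181548 − 0.696853 = -0.515306
e^{−rT} = e^{−0.0649·1.9699} = 0.879988
N(d₁) = 0.572031,  N(d₂) = 0.303170
Call price V = S·N(d₁) − K·e^{−rT}·N(d₂) = 80.782229 − 48.093480 = 32.688749
φ(d₁) = (1/√(2π))·e^{−d₁²/2} = 0.392422
Θ = −S·φ(d₁)·σ/(2√T) − r·K·e^{−rT}·N(d₂) = −9.802038 − 3.121267 = -12.923305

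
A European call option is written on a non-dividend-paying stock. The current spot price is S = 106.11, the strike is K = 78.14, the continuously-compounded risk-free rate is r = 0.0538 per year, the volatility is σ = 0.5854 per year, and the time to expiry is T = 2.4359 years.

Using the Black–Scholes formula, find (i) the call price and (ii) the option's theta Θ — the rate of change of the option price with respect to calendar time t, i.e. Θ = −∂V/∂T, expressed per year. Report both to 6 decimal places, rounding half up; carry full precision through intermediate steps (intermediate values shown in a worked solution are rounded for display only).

price = 52.697236
Θ = -7.002387

σ√T = 0.5854·√2.4359 = 0.913655
d₁ = (ln(S/K) + (r+σ²/2)T) / (σ√T) = (ln(106.11/78.14) + (0.0538+0.5854²/2)·2.4359) / 0.913655 = (0.305974 + 0.548435) / 0.913655 = 0.935154
d₂ = d₁ − σ√T = 0.935154 − 0.913655 = 0.021499
e^{−rT} = e^{−0.0538·2.4359} = 0.877173
N(d₁) = 0.825146,  N(d₂) = 0.508576
Call price V = S·N(d₁) − K·e^{−rT}·N(d₂) = 87.556199 − 34.858963 = 52.697236
φ(d₁) = (1/√(2π))·e^{−d₁²/2} = 0.257639
Θ = −S·φ(d₁)·σ/(2√T) − r·K·e^{−rT}·N(d₂) = −5.126975 − 1.875412 = -7.002387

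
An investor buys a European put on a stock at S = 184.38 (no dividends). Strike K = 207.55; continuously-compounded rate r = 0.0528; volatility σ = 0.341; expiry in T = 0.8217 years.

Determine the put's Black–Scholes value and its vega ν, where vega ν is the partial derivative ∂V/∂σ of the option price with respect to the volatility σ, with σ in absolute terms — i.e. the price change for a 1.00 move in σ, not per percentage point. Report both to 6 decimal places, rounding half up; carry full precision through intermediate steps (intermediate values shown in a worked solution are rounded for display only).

price = 31.390680
ν = 66.419781

σ√T = 0.341·√0.8217 = 0.309109
d₁ = (ln(S/K) + (r+σ²/2)T) / (σ√T) = (ln(184.38/207.55) + (0.0528+0.341²/2)·0.8217) / 0.309109 = (-0.118373 + 0.091160) / 0.309109 = -0.088039
d₂ = d₁ − σ√T = -0.088039 − 0.309109 = -0.397148
e^{−rT} = e^{−0.0528·0.8217} = 0.957542
N(−d₁) = 0.535077,  N(−d₂) = 0.654371
Put price V = K·e^{−rT}·N(−d₂) − S·N(−d₁) = 130.048210 − 98.657530 = 31.390680
φ(d₁) = (1/√(2π))·e^{−d₁²/2} = 0.397399
ν = S·φ(d₁)·√T = 66.419781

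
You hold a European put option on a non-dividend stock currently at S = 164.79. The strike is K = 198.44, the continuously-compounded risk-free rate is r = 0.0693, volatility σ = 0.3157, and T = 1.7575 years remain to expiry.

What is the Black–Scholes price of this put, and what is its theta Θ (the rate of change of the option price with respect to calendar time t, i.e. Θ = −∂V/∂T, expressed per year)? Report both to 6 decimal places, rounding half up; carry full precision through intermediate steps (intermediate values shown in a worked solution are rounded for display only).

σ√T = 0.3157·√1.7575 = 0.418526
d₁ = (ln(S/K) + (r+σ²/2)T) / (σ√T) = (ln(164.79/198.44) + (0.0693+0.3157²/2)·1.7575) / 0.418526 = (-0.185815 + 0.209377) / 0.418526 = 0.056297
d₂ = d₁ − σ√T = 0.056297 − 0.418526 = -0.362229
e^{−rT} = e^{−0.0693·1.7575} = 0.885330
N(−d₁) = 0.477553,  N(−d₂) = 0.641409
Put price V = K·e^{−rT}·N(−d₂) − S·N(−d₁) = 112.685946 − 78.695881 = 33.990064
φ(d₁) = (1/√(2π))·e^{−d₁²/2} = 0.398311
Θ = −S·φ(d₁)·σ/(2√T) + r·K·e^{−rT}·N(−d₂) = −7.815371 + 7.809136 = -0.006235

price = 33.990064
Θ = -0.006235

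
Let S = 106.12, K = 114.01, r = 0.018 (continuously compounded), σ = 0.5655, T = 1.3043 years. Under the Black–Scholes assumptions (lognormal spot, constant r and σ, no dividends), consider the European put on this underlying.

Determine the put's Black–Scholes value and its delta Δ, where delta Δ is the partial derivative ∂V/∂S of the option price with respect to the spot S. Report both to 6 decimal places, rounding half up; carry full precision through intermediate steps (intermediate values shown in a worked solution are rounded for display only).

σ√T = 0.5655·√1.3043 = 0.645835
d₁ = (ln(S/K) + (r+σ²/2)T) / (σ√T) = (ln(106.12/114.01) + (0.018+0.5655²/2)·1.3043) / 0.645835 = (-0.071716 + 0.232029) / 0.645835 = 0.248226
d₂ = d₁ − σ√T = 0.248226 − 0.645835 = -0.397609
e^{−rT} = e^{−0.018·1.3043} = 0.976796
N(−d₁) = 0.401980,  N(−d₂) = 0.654541
Put price V = K·e^{−rT}·N(−d₂) − S·N(−d₁) = 72.892604 − 42.658093 = 30.234512
Δ = −N(−d₁) = -0.401980

price = 30.234512
Δ = -0.401980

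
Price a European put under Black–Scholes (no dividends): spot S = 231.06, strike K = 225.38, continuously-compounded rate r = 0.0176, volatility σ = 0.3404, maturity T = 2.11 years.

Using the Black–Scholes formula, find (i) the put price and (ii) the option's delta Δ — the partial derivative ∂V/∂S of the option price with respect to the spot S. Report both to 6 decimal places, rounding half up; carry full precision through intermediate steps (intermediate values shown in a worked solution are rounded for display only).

price = 37.150911
Δ = -0.354697

σ√T = 0.3404·√2.11 = 0.494460
d₁ = (ln(S/K) + (r+σ²/2)T) / (σ√T) = (ln(231.06/225.38) + (0.0176+0.3404²/2)·2.11) / 0.494460 = (0.024890 + 0.159381) / 0.494460 = 0.372671
d₂ = d₁ − σ√T = 0.372671 − 0.494460 = -0.121789
e^{−rT} = e^{−0.0176·2.11} = 0.963545
N(−d₁) = 0.354697,  N(−d₂) = 0.548467
Put price V = K·e^{−rT}·N(−d₂) − S·N(−d₁) = 119.107132 − 81.956221 = 37.150911
Δ = −N(−d₁) = -0.354697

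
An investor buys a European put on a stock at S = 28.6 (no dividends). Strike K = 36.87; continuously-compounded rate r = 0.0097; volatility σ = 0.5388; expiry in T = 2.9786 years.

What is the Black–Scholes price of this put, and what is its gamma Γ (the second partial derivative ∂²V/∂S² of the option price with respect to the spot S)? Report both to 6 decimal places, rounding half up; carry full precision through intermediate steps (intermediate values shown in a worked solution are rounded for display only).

σ√T = 0.5388·√2.9786 = 0.929895
d₁ = (ln(S/K) + (r+σ²/2)T) / (σ√T) = (ln(28.6/36.87) + (0.0097+0.5388²/2)·2.9786) / 0.929895 = (-0.253991 + 0.461244) / 0.929895 = 0.222878
d₂ = d₁ − σ√T = 0.222878 − 0.929895 = -0.707017
e^{−rT} = e^{−0.0097·2.9786} = 0.971521
N(−d₁) = 0.411815,  N(−d₂) = 0.760222
Put price V = K·e^{−rT}·N(−d₂) − S·N(−d₁) = 27.231134 − 11.777918 = 15.453216
φ(d₁) = (1/√(2π))·e^{−d₁²/2} = 0.389156
Γ = φ(d₁) / (S·σ·√T) = 0.014633

price = 15.453216
Γ = 0.014633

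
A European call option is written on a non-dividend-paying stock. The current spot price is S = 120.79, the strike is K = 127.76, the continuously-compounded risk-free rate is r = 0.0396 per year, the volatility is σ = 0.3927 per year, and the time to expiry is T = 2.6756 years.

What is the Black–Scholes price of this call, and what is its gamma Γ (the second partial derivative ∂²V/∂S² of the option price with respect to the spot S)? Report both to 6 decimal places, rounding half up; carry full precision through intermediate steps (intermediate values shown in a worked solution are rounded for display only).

price = 32.713167
Γ = 0.004749

σ√T = 0.3927·√2.6756 = 0.642350
d₁ = (ln(S/K) + (r+σ²/2)T) / (σ√T) = (ln(120.79/127.76) + (0.0396+0.3927²/2)·2.6756) / 0.642350 = (-0.056100 + 0.312260) / 0.642350 = 0.398786
d₂ = d₁ − σ√T = 0.398786 − 0.642350 = -0.243563
e^{−rT} = e^{−0.0396·2.6756} = 0.899466
N(d₁) = 0.654975,  N(d₂) = 0.403785
Call price V = S·N(d₁) − K·e^{−rT}·N(d₂) = 79.114393 − 46.401226 = 32.713167
φ(d₁) = (1/√(2π))·e^{−d₁²/2} = 0.368449
Γ = φ(d₁) / (S·σ·√T) = 0.004749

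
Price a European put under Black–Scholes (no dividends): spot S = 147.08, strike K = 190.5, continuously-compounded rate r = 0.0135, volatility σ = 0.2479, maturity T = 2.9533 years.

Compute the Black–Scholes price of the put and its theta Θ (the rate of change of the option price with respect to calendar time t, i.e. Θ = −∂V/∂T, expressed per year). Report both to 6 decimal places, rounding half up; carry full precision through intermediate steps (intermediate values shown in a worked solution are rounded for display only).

σ√T = 0.2479·√2.9533 = 0.426020
d₁ = (ln(S/K) + (r+σ²/2)T) / (σ√T) = (ln(147.08/190.5) + (0.0135+0.2479²/2)·2.9533) / 0.426020 = (-0.258676 + 0.130616) / 0.426020 = -0.300594
d₂ = d₁ − σ√T = -0.300594 − 0.426020 = -0.726615
e^{−rT} = e^{−0.0135·2.9533} = 0.960915
N(−d₁) = 0.618138,  N(−d₂) = 0.766269
Put price V = K·e^{−rT}·N(−d₂) − S·N(−d₁) = 140.268810 − 90.915753 = 49.353057
φ(d₁) = (1/√(2π))·e^{−d₁²/2} = 0.381320
Θ = −S·φ(d₁)·σ/(2√T) + r·K·e^{−rT}·N(−d₂) = −4.045160 + 1.893629 = -2.151531

price = 49.353057
Θ = -2.151531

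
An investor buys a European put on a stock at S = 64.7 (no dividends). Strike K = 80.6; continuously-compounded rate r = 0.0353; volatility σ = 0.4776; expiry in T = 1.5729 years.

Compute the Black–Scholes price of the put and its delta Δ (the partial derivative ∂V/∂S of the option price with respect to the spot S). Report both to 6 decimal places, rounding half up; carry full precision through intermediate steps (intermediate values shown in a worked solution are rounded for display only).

price = 22.964972
Δ = -0.489893

σ√T = 0.4776·√1.5729 = 0.598984
d₁ = (ln(S/K) + (r+σ²/2)T) / (σ√T) = (ln(64.7/80.6) + (0.0353+0.4776²/2)·1.5729) / 0.598984 = (-0.219737 + 0.234914) / 0.598984 = 0.025337
d₂ = d₁ − σ√T = 0.025337 − 0.598984 = -0.573646
e^{−rT} = e^{−0.0353·1.5729} = 0.945990
N(−d₁) = 0.489893,  N(−d₂) = 0.716896
Put price V = K·e^{−rT}·N(−d₂) − S·N(−d₁) = 54.661049 − 31.696078 = 22.964972
Δ = −N(−d₁) = -0.489893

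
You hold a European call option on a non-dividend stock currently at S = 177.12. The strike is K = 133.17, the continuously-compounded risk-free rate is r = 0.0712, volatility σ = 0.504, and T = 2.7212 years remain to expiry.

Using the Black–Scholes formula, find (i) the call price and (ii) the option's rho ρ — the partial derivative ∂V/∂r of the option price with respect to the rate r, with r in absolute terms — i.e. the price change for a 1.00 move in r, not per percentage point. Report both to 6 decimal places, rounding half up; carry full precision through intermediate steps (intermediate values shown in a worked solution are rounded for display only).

price = 86.818515
ρ = 168.296926

σ√T = 0.504·√2.7212 = 0.831401
d₁ = (ln(S/K) + (r+σ²/2)T) / (σ√T) = (ln(177.12/133.17) + (0.0712+0.504²/2)·2.7212) / 0.831401 = (0.285201 + 0.539364) / 0.831401 = 0.991777
d₂ = d₁ − σ√T = 0.991777 − 0.831401 = 0.160375
e^{−rT} = e^{−0.0712·2.7212} = 0.823864
N(d₁) = 0.839347,  N(d₂) = 0.563707
Call price V = S·N(d₁) − K·e^{−rT}·N(d₂) = 148.665100 − 61.846584 = 86.818515
ρ = K·T·e^{−rT}·N(d₂) = 168.296926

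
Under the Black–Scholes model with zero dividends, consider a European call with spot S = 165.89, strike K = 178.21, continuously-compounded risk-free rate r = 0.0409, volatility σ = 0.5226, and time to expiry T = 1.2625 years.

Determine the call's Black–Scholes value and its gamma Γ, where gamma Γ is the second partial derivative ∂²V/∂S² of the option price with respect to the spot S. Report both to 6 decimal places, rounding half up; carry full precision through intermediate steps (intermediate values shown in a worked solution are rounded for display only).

σ√T = 0.5226·√1.2625 = 0.587199
d₁ = (ln(S/K) + (r+σ²/2)T) / (σ√T) = (ln(165.89/178.21) + (0.0409+0.5226²/2)·1.2625) / 0.587199 = (-0.071638 + 0.224037) / 0.587199 = 0.259537
d₂ = d₁ − σ√T = 0.259537 − 0.587199 = -0.327662
e^{−rT} = e^{−0.0409·1.2625} = 0.949674
N(d₁) = 0.602389,  N(d₂) = 0.371584
Call price V = S·N(d₁) − K·e^{−rT}·N(d₂) = 99.930390 − 62.887358 = 37.043032
φ(d₁) = (1/√(2π))·e^{−d₁²/2} = 0.385730
Γ = φ(d₁) / (S·σ·√T) = 0.003960

price = 37.043032
Γ = 0.003960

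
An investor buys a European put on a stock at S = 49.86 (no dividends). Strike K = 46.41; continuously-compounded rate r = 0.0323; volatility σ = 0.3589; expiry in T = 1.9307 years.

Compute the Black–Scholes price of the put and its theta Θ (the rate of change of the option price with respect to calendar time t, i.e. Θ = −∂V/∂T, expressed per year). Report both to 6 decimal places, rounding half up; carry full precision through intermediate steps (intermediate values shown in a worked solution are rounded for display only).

σ√T = 0.3589·√1.9307 = 0.498690
d₁ = (ln(S/K) + (r+σ²/2)T) / (σ√T) = (ln(49.86/46.41) + (0.0323+0.3589²/2)·1.9307) / 0.498690 = (0.071704 + 0.186708) / 0.498690 = 0.518181
d₂ = d₁ − σ√T = 0.518181 − 0.498690 = 0.019491
e^{−rT} = e^{−0.0323·1.9307} = 0.939543
N(−d₁) = 0.302166,  N(−d₂) = 0.492225
Put price V = K·e^{−rT}·N(−d₂) − S·N(−d₁) = 21.463069 − 15.066000 = 6.397069
φ(d₁) = (1/√(2π))·e^{−d₁²/2} = 0.348822
Θ = −S·φ(d₁)·σ/(2√T) + r·K·e^{−rT}·N(−d₂) = −2.246166 + 0.693257 = -1.552909

price = 6.397069
Θ = -1.552909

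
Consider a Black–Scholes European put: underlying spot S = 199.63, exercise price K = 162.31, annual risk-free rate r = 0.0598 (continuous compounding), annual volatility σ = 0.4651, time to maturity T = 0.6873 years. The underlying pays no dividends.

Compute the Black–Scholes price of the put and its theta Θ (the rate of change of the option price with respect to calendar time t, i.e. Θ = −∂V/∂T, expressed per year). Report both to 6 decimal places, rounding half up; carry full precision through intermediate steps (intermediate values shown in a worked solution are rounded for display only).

σ√T = 0.4651·√0.6873 = 0.385584
d₁ = (ln(S/K) + (r+σ²/2)T) / (σ√T) = (ln(199.63/162.31) + (0.0598+0.4651²/2)·0.6873) / 0.385584 = (0.206958 + 0.115438) / 0.385584 = 0.836122
d₂ = d₁ − σ√T = 0.836122 − 0.385584 = 0.450538
e^{−rT} = e^{−0.0598·0.6873} = 0.959733
N(−d₁) = 0.201543,  N(−d₂) = 0.326161
Put price V = K·e^{−rT}·N(−d₂) − S·N(−d₁) = 50.807517 − 40.234035 = 10.573483
φ(d₁) = (1/√(2π))·e^{−d₁²/2} = 0.281256
Θ = −S·φ(d₁)·σ/(2√T) + r·K·e^{−rT}·N(−d₂) = −15.749663 + 3.038290 = -12.711374

price = 10.573483
Θ = -12.711374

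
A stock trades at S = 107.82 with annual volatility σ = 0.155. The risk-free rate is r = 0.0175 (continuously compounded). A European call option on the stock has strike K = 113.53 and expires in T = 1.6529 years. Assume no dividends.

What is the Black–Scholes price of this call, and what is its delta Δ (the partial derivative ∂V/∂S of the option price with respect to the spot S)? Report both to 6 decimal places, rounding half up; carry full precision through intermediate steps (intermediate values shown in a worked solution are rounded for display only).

price = 7.474882
Δ = 0.494349

σ√T = 0.155·√1.6529 = 0.199276
d₁ = (ln(S/K) + (r+σ²/2)T) / (σ√T) = (ln(107.82/113.53) + (0.0175+0.155²/2)·1.6529) / 0.199276 = (-0.051604 + 0.048781) / 0.199276 = -0.014165
d₂ = d₁ − σ√T = -0.014165 − 0.199276 = -0.213441
e^{−rT} = e^{−0.0175·1.6529} = 0.971489
N(d₁) = 0.494349,  N(d₂) = 0.415492
Call price V = S·N(d₁) − K·e^{−rT}·N(d₂) = 53.300729 − 45.825847 = 7.474882
Δ = N(d₁) = 0.494349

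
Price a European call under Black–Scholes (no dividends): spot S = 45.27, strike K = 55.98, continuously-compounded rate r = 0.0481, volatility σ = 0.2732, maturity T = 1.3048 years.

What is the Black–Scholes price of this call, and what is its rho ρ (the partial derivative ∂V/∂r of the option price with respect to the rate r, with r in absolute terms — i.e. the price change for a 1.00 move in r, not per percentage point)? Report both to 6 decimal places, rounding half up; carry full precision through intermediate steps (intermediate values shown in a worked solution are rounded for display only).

price = 3.090554
ρ = 18.013552

σ√T = 0.2732·√1.3048 = 0.312070
d₁ = (ln(S/K) + (r+σ²/2)T) / (σ√T) = (ln(45.27/55.98) + (0.0481+0.2732²/2)·1.3048) / 0.312070 = (-0.212350 + 0.111455) / 0.312070 = -0.323309
d₂ = d₁ − σ√T = -0.323309 − 0.312070 = -0.635379
e^{−rT} = e^{−0.0481·1.3048} = 0.939168
N(d₁) = 0.373231,  N(d₂) = 0.262591
Call price V = S·N(d₁) − K·e^{−rT}·N(d₂) = 16.896158 − 13.805604 = 3.090554
ρ = K·T·e^{−rT}·N(d₂) = 18.013552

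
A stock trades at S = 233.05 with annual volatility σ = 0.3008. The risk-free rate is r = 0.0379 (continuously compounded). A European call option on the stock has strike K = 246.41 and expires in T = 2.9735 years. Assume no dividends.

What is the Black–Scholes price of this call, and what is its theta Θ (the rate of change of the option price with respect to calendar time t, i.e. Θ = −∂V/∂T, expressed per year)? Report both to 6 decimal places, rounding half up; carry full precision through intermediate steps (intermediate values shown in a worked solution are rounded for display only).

σ√T = 0.3008·√2.9735 = 0.518695
d₁ = (ln(S/K) + (r+σ²/2)T) / (σ√T) = (ln(233.05/246.41) + (0.0379+0.3008²/2)·2.9735) / 0.518695 = (-0.055744 + 0.247218) / 0.518695 = 0.369146
d₂ = d₁ − σ√T = 0.369146 − 0.518695 = -0.149549
e^{−rT} = e^{−0.0379·2.9735} = 0.893423
N(d₁) = 0.643990,  N(d₂) = 0.440560
Call price V = S·N(d₁) − K·e^{−rT}·N(d₂) = 150.081977 − 96.988567 = 53.093410
φ(d₁) = (1/√(2π))·e^{−d₁²/2} = 0.372666
Θ = −S·φ(d₁)·σ/(2√T) − r·K·e^{−rT}·N(d₂) = −7.575001 − 3.675867 = -11.250868

price = 53.093410
Θ = -11.250868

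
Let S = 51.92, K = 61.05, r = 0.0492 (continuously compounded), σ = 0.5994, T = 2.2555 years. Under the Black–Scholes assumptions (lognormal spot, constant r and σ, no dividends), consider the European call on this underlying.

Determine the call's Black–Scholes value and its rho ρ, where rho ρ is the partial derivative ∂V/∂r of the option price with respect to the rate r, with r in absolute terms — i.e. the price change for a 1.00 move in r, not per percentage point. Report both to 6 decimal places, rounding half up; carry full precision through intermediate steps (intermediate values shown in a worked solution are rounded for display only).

σ√T = 0.5994·√2.2555 = 0.900198
d₁ = (ln(S/K) + (r+σ²/2)T) / (σ√T) = (ln(51.92/61.05) + (0.0492+0.5994²/2)·2.2555) / 0.900198 = (-0.161989 + 0.516149) / 0.900198 = 0.393424
d₂ = d₁ − σ√T = 0.393424 − 0.900198 = -0.506774
e^{−rT} = e^{−0.0492·2.2555} = 0.894965
N(d₁) = 0.652997,  N(d₂) = 0.306157
Call price V = S·N(d₁) − K·e^{−rT}·N(d₂) = 33.903602 − 16.727675 = 17.175927
ρ = K·T·e^{−rT}·N(d₂) = 37.729270

price = 17.175927
ρ = 37.729270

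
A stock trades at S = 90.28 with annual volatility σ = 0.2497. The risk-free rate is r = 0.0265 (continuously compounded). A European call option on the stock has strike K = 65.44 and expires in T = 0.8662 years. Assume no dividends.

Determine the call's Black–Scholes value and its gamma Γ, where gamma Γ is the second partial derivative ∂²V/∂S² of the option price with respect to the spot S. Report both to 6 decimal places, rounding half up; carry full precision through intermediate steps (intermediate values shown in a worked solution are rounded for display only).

σ√T = 0.2497·√0.8662 = 0.232395
d₁ = (ln(S/K) + (r+σ²/2)T) / (σ√T) = (ln(90.28/65.44) + (0.0265+0.2497²/2)·0.8662) / 0.232395 = (0.321782 + 0.049958) / 0.232395 = 1.599603
d₂ = d₁ − σ√T = 1.599603 − 0.232395 = 1.367207
e^{−rT} = e^{−0.0265·0.8662} = 0.977307
N(d₁) = 0.945157,  N(d₂) = 0.914220
Call price V = S·N(d₁) − K·e^{−rT}·N(d₂) = 85.328739 − 58.468909 = 26.859830
φ(d₁) = (1/√(2π))·e^{−d₁²/2} = 0.110991
Γ = φ(d₁) / (S·σ·√T) = 0.005290

price = 26.859830
Γ = 0.005290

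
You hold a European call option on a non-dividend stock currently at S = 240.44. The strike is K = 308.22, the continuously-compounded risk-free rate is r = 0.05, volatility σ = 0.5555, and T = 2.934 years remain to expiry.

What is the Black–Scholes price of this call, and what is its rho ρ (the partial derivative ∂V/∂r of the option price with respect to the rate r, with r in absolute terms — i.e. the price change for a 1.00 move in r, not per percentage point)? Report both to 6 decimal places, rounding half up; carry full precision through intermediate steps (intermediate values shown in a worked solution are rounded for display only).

σ√T = 0.5555·√2.934 = 0.951512
d₁ = (ln(S/K) + (r+σ²/2)T) / (σ√T) = (ln(240.44/308.22) + (0.05+0.5555²/2)·2.934) / 0.951512 = (-0.248343 + 0.599387) / 0.951512 = 0.368933
d₂ = d₁ − σ√T = 0.368933 − 0.951512 = -0.582579
e^{−rT} = e^{−0.05·2.934} = 0.863553
N(d₁) = 0.643911,  N(d₂) = 0.280088
Call price V = S·N(d₁) − K·e^{−rT}·N(d₂) = 154.821995 − 74.549552 = 80.272444
ρ = K·T·e^{−rT}·N(d₂) = 218.728384

price = 80.272444
ρ = 218.728384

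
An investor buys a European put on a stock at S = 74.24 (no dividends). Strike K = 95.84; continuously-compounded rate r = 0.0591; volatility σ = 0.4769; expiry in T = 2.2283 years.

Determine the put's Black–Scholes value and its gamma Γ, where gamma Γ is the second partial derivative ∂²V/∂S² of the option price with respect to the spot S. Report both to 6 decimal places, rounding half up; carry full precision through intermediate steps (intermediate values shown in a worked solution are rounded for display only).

σ√T = 0.4769·√2.2283 = 0.711892
d₁ = (ln(S/K) + (r+σ²/2)T) / (σ√T) = (ln(74.24/95.84) + (0.0591+0.4769²/2)·2.2283) / 0.711892 = (-0.255377 + 0.385088) / 0.711892 = 0.182205
d₂ = d₁ − σ√T = 0.182205 − 0.711892 = -0.529687
e^{−rT} = e^{−0.0591·2.2283} = 0.876610
N(−d₁) = 0.427711,  N(−d₂) = 0.701835
Put price V = K·e^{−rT}·N(−d₂) − S·N(−d₁) = 58.964242 − 31.753245 = 27.210997
φ(d₁) = (1/√(2π))·e^{−d₁²/2} = 0.392375
Γ = φ(d₁) / (S·σ·√T) = 0.007424

price = 27.210997
Γ = 0.007424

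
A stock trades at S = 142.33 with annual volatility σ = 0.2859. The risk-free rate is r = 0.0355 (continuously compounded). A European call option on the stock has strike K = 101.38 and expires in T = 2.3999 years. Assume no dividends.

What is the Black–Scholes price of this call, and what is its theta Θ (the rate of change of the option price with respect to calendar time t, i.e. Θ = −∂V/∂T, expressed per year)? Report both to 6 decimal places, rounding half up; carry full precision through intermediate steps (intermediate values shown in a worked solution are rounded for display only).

σ√T = 0.2859·√2.3999 = 0.442905
d₁ = (ln(S/K) + (r+σ²/2)T) / (σ√T) = (ln(142.33/101.38) + (0.0355+0.2859²/2)·2.3999) / 0.442905 = (0.339272 + 0.183279) / 0.442905 = 1.179827
d₂ = d₁ − σ√T = 1.179827 − 0.442905 = 0.736922
e^{−rT} = e^{−0.0355·2.3999} = 0.918332
N(d₁) = 0.880965,  N(d₂) = 0.769415
Call price V = S·N(d₁) − K·e^{−rT}·N(d₂) = 125.387815 − 71.632912 = 53.754903
φ(d₁) = (1/√(2π))·e^{−d₁²/2} = 0.198904
Θ = −S·φ(d₁)·σ/(2√T) − r·K·e^{−rT}·N(d₂) = −2.612324 − 2.542968 = -5.155292

price = 53.754903
Θ = -5.155292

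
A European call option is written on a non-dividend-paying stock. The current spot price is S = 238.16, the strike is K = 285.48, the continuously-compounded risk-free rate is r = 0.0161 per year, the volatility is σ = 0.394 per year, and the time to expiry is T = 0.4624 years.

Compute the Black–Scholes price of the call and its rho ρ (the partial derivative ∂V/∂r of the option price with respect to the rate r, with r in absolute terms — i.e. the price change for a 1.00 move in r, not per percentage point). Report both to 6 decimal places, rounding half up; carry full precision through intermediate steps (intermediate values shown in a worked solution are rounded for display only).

σ√T = 0.394·√0.4624 = 0.267920
d₁ = (ln(S/K) + (r+σ²/2)T) / (σ√T) = (ln(238.16/285.48) + (0.0161+0.394²/2)·0.4624) / 0.267920 = (-0.181229 + 0.043335) / 0.267920 = -0.514684
d₂ = d₁ − σ√T = -0.514684 − 0.267920 = -0.782604
e^{−rT} = e^{−0.0161·0.4624} = 0.992583
N(d₁) = 0.303387,  N(d₂) = 0.216930
Call price V = S·N(d₁) − K·e^{−rT}·N(d₂) = 72.254657 − 61.469830 = 10.784827
ρ = K·T·e^{−rT}·N(d₂) = 28.423649

price = 10.784827
ρ = 28.423649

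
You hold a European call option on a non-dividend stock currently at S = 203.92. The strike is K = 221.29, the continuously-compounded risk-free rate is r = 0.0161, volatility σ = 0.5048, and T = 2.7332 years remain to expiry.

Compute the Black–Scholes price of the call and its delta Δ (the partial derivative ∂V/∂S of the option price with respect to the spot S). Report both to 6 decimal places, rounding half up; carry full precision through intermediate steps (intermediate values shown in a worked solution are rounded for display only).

price = 63.385054
Δ = 0.645074

σ√T = 0.5048·√2.7332 = 0.834555
d₁ = (ln(S/K) + (r+σ²/2)T) / (σ√T) = (ln(203.92/221.29) + (0.0161+0.5048²/2)·2.7332) / 0.834555 = (-0.081746 + 0.392246) / 0.834555 = 0.372054
d₂ = d₁ − σ√T = 0.372054 − 0.834555 = -0.462501
e^{−rT} = e^{−0.0161·2.7332} = 0.956950
N(d₁) = 0.645074,  N(d₂) = 0.321861
Call price V = S·N(d₁) − K·e^{−rT}·N(d₂) = 131.543406 − 68.158352 = 63.385054
Δ = N(d₁) = 0.645074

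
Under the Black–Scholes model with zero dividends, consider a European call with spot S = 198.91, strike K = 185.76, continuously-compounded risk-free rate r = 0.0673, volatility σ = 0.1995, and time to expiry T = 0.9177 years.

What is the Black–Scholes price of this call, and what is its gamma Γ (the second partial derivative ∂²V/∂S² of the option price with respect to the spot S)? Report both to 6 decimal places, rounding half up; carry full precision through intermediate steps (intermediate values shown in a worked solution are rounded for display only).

σ√T = 0.1995·√0.9177 = 0.191114
d₁ = (ln(S/K) + (r+σ²/2)T) / (σ√T) = (ln(198.91/185.76) + (0.0673+0.1995²/2)·0.9177) / 0.191114 = (0.068397 + 0.080024) / 0.191114 = 0.776606
d₂ = d₁ − σ√T = 0.776606 − 0.191114 = 0.585491
e^{−rT} = e^{−0.0673·0.9177} = 0.940107
N(d₁) = 0.781304,  N(d₂) = 0.720891
Call price V = S·N(d₁) − K·e^{−rT}·N(d₂) = 155.409239 − 125.892384 = 29.516855
φ(d₁) = (1/√(2π))·e^{−d₁²/2} = 0.295084
Γ = φ(d₁) / (S·σ·√T) = 0.007762

price = 29.516855
Γ = 0.007762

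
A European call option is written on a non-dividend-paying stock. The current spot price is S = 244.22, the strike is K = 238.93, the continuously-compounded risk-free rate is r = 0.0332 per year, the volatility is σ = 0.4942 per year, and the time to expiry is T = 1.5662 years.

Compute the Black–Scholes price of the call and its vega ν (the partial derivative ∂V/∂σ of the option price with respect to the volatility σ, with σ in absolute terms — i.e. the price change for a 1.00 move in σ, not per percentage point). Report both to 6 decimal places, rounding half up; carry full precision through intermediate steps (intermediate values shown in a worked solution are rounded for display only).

σ√T = 0.4942·√1.5662 = 0.618481
d₁ = (ln(S/K) + (r+σ²/2)T) / (σ√T) = (ln(244.22/238.93) + (0.0332+0.4942²/2)·1.5662) / 0.618481 = (0.021899 + 0.243257) / 0.618481 = 0.428721
d₂ = d₁ − σ√T = 0.428721 − 0.618481 = -0.189760
e^{−rT} = e^{−0.0332·1.5662} = 0.949331
N(d₁) = 0.665937,  N(d₂) = 0.424749
Call price V = S·N(d₁) − K·e^{−rT}·N(d₂) = 162.635137 − 96.343060 = 66.292077
φ(d₁) = (1/√(2π))·e^{−d₁²/2} = 0.363913
ν = S·φ(d₁)·√T = 111.225097

price = 66.292077
ν = 111.225097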